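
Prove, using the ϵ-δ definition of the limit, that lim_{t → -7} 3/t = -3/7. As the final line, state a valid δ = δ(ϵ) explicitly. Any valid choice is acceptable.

δ = min(7/2, (49/6)ϵ)

Let ϵ > 0. We seek δ > 0 such that 0 < |t + 7| < δ implies |3/t + 3/7| < ϵ.
|3/t + 3/7| = 3·|-7 − t|/(7·|t|) = 3|t + 7|/(7|t|).
Require δ ≤ 7/2 so that |t| > 7 − 7/2 = 7/2, hence 7|t| > 49/2.
Then |3/t + 3/7| < 3|t + 7|/(49/2), which is < ϵ when |t + 7| < (49/6)ϵ.
Take δ = min(7/2, (49/6)ϵ). Then 0 < |t + 7| < δ gives both |t + 7| < 7/2 and |t + 7| < (49/6)ϵ, so |3/t + 3/7| < ϵ.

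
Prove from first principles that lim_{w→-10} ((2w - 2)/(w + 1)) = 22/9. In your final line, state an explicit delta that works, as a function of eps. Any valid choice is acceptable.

delta = min(9/2, (81/8)eps)

Fix eps > 0. We want delta > 0 with 0 < |w + 10| < delta ⇒ |(2w - 2)/(w + 1) − (22/9)| < eps.
Combining over a common denominator, (2w - 2)/(w + 1) − (22/9) = [(2w - 2)·(-9) − (-22)·(w + 1)] / [(-9)·(w + 1)] = 4(w + 10) / ((-9)(w + 1)).
So |(2w - 2)/(w + 1) − (22/9)| = 4|w + 10| / (9·|w + 1|).
Restrict delta ≤ 9/2. Then |w + 10| < 9/2 gives |w + 1| = |(w + 10) + (-9)| ≥ 9 − 9/2 = 9/2.
Hence |(2w - 2)/(w + 1) − (22/9)| < 4|w + 10|/(9·(9/2)) = (8/81)|w + 10|, which is < eps once |w + 10| < (81/8)eps.
Take delta = min(9/2, (81/8)eps). Then 0 < |w + 10| < delta forces both bounds, so |(2w - 2)/(w + 1) − (22/9)| < eps.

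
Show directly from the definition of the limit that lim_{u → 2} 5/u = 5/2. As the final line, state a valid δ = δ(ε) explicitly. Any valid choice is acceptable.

Fix ε > 0. We seek δ > 0 such that 0 < |u − 2| < δ implies |5/u − (5/2)| < ε.
|5/u − (5/2)| = 5·|2 − u|/(2·|u|) = 5|u − 2|/(2|u|).
Require δ ≤ 1 so that |u| > 2 − 1 = 1, hence 2|u| > 2.
Then |5/u − (5/2)| < 5|u − 2|/2, which is < ε when |u − 2| < (2/5)ε.
Take δ = min(1, (2/5)ε). Then 0 < |u − 2| < δ gives both |u − 2| < 1 and |u − 2| < (2/5)ε, so |5/u − (5/2)| < ε.

δ = min(1, (2/5)ε)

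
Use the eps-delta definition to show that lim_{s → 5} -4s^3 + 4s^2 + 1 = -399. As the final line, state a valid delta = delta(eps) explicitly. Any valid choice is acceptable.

delta = min(2, eps/388)

Fix eps > 0. We want delta > 0 such that 0 < |s − 5| < delta implies |(-4s^3 + 4s^2 + 1) + 399| < eps.
(-4s^3 + 4s^2 + 1) + 399 = -4s^3 + 4s^2 + 400 = (s − 5)(-4s^2 - 16s - 80).
So |(-4s^3 + 4s^2 + 1) + 399| = |s − 5|·|-4s^2 - 16s - 80|.
Assume first that |s − 5| < 2, so |s| < 7. Then |-4s^2 - 16s - 80| ≤ 4·7^2 + 16·7 + 80 = 388.
Hence |(-4s^3 + 4s^2 + 1) + 399| ≤ 388|s − 5| < eps provided |s − 5| < eps/388.
Take delta = min(2, eps/388). Then 0 < |s − 5| < delta gives both |s − 5| < 2 and |s − 5| < eps/388, so |(-4s^3 + 4s^2 + 1) + 399| < eps.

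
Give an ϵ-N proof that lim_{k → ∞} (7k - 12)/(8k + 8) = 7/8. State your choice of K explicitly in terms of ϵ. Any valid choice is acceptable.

K = (19/8)/ϵ

Suppose ϵ > 0. For k ≥ 1, |(7k - 12)/(8k + 8) − (7/8)| = |-152|/(8(8k + 8)) = 152/(8(8k + 8)).
Since 8k + 8 ≥ 8k for k ≥ 1, this is ≤ 152/(8·8k) = (19/8)/k.
So |(7k - 12)/(8k + 8) − (7/8)| < ϵ whenever k > (19/8)/ϵ.
Take K = (19/8)/ϵ. If k > K then |(7k - 12)/(8k + 8) − (7/8)| ≤ (19/8)/k < ϵ.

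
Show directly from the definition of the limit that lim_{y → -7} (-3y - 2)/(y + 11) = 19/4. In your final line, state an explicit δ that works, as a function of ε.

Let ε > 0. We want δ > 0 with 0 < |y + 7| < δ ⇒ |(-3y - 2)/(y + 11) − (19/4)| < ε.
Combining over a common denominator, (-3y - 2)/(y + 11) − (19/4) = [(-3y - 2)·4 − 19·(y + 11)] / [4·(y + 11)] = -31(y + 7) / (4(y + 11)).
So |(-3y - 2)/(y + 11) − (19/4)| = 31|y + 7| / (4·|y + 11|).
Restrict δ ≤ 2. Then |y + 7| < 2 gives |y + 11| = |(y + 7) + 4| ≥ 4 − 2 = 2.
Hence |(-3y - 2)/(y + 11) − (19/4)| < 31|y + 7|/(4·2) = (31/8)|y + 7|, which is < ε once |y + 7| < (8/31)ε.
Take δ = min(2, (8/31)ε). Then 0 < |y + 7| < δ forces both bounds, so |(-3y - 2)/(y + 11) − (19/4)| < ε.

δ = min(2, (8/31)ε)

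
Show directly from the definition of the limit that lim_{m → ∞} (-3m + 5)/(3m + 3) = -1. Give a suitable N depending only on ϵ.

Let ϵ > 0. For m ≥ 1, |(-3m + 5)/(3m + 3) + 1| = |24|/(3(3m + 3)) = 24/(3(3m + 3)).
Since 3m + 3 ≥ 3m for m ≥ 1, this is ≤ 24/(3·3m) = (8/3)/m.
So |(-3m + 5)/(3m + 3) + 1| < ϵ whenever m > (8/3)/ϵ.
Take N = (8/3)/ϵ. If m > N then |(-3m + 5)/(3m + 3) + 1| ≤ (8/3)/m < ϵ.

N = (8/3)/ϵ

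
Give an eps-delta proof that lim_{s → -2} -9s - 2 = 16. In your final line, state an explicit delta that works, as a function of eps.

Suppose eps > 0. We need delta > 0 so that 0 < |s + 2| < delta implies |(-9s - 2) − 16| < eps.
|(-9s - 2) − 16| = |-9s - 18| = 9|s + 2|.
So 9|s + 2| < eps exactly when |s + 2| < eps/9.
Choosing delta = eps/9 gives |(-9s - 2) − 16| = 9|s + 2| < eps whenever |s + 2| < delta.

delta = eps/9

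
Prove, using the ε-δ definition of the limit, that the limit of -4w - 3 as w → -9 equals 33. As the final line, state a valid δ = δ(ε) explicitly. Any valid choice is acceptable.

Let ε > 0. We need δ > 0 so that 0 < |w + 9| < δ implies |(-4w - 3) − 33| < ε.
|(-4w - 3) − 33| = |-4w - 36| = 4|w + 9|.
So 4|w + 9| < ε exactly when |w + 9| < ε/4.
Take δ = ε/4. If 0 < |w + 9| < δ then |(-4w - 3) − 33| = 4|w + 9| < 4·(ε/4) = ε.

δ = ε/4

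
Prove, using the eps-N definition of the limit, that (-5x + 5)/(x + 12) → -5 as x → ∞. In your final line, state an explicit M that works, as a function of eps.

Fix eps > 0. We seek M > 0 such that x > M implies |(-5x + 5)/(x + 12) + 5| < eps.
(-5x + 5)/(x + 12) + 5 = ((-5x + 5) − (-5)(x + 12)) / ((x + 12)) = 65/((x + 12)).
For x > 0 we have x + 12 > x, so |(-5x + 5)/(x + 12) + 5| = 65/((x + 12)) < 65/(x) = 65/x.
Thus |(-5x + 5)/(x + 12) + 5| < eps whenever x > 65/eps.
Take M = 65/eps. If x > M then |(-5x + 5)/(x + 12) + 5| < 65/x < eps.

M = 65/eps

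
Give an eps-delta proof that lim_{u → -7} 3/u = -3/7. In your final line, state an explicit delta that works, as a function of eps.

delta = min(7/2, (49/6)eps)

Let eps > 0 be given. We seek delta > 0 such that 0 < |u + 7| < delta implies |3/u + 3/7| < eps.
|3/u + 3/7| = 3·|-7 − u|/(7·|u|) = 3|u + 7|/(7|u|).
Require delta ≤ 7/2 so that |u| > 7 − 7/2 = 7/2, hence 7|u| > 49/2.
Then |3/u + 3/7| < 3|u + 7|/(49/2), which is < eps when |u + 7| < (49/6)eps.
Take delta = min(7/2, (49/6)eps). Then 0 < |u + 7| < delta gives both |u + 7| < 7/2 and |u + 7| < (49/6)eps, so |3/u + 3/7| < eps.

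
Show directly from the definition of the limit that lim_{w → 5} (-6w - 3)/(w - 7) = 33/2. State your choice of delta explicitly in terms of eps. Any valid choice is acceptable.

Let eps > 0 be given. We want delta > 0 with 0 < |w − 5| < delta ⇒ |(-6w - 3)/(w - 7) − (33/2)| < eps.
Combining over a common denominator, (-6w - 3)/(w - 7) − (33/2) = [(-6w - 3)·(-2) − (-33)·(w - 7)] / [(-2)·(w - 7)] = 45(w − 5) / ((-2)(w - 7)).
So |(-6w - 3)/(w - 7) − (33/2)| = 45|w − 5| / (2·|w − 7|).
Require delta ≤ 1, so |w − 7| ≥ |-2| − |w − 5| > 2 − 1 = 1.
Hence |(-6w - 3)/(w - 7) − (33/2)| < 45|w − 5|/(2·1) = (45/2)|w − 5|, which is < eps once |w − 5| < (2/45)eps.
Take delta = min(1, (2/45)eps). Then 0 < |w − 5| < delta forces both bounds, so |(-6w - 3)/(w - 7) − (33/2)| < eps.

delta = min(1, (2/45)eps)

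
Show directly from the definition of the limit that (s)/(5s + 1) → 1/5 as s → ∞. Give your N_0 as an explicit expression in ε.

Fix ε > 0. We seek N_0 > 0 such that s > N_0 implies |(s)/(5s + 1) − (1/5)| < ε.
(s)/(5s + 1) − (1/5) = (5(s) − (5s + 1)) / (5(5s + 1)) = -1/(5(5s + 1)).
For s > 0 we have 5s + 1 > 5s, so |(s)/(5s + 1) − (1/5)| = 1/(5(5s + 1)) < 1/(5·5s) = (1/25)/s.
Thus |(s)/(5s + 1) − (1/5)| < ε whenever s > (1/25)/ε.
Take N_0 = (1/25)/ε. If s > N_0 then |(s)/(5s + 1) − (1/5)| < (1/25)/s < ε.

N_0 = (1/25)/ε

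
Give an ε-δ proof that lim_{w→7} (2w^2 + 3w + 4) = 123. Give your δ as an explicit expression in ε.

δ = min(2, ε/35)

Let ε > 0 be given. We want δ > 0 such that 0 < |w − 7| < δ implies |(2w^2 + 3w + 4) − 123| < ε.
(2w^2 + 3w + 4) − 123 = 2w^2 + 3w - 119 = (w − 7)(2w + 17).
So |(2w^2 + 3w + 4) − 123| = |w − 7|·|2w + 17|.
Require δ ≤ 2. Then |w − 7| < 2 gives |w| < 9, and by the triangle inequality |2w + 17| ≤ 2·9 + 17 = 35.
Hence |(2w^2 + 3w + 4) − 123| ≤ 35|w − 7| < ε provided |w − 7| < ε/35.
Take δ = min(2, ε/35). Then 0 < |w − 7| < δ gives both |w − 7| < 2 and |w − 7| < ε/35, so |(2w^2 + 3w + 4) − 123| < ε.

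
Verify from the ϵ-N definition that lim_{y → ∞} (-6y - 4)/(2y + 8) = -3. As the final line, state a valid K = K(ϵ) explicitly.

K = 10/ϵ

Fix ϵ > 0. We seek K > 0 such that y > K implies |(-6y - 4)/(2y + 8) + 3| < ϵ.
(-6y - 4)/(2y + 8) + 3 = (2(-6y - 4) − (-6)(2y + 8)) / (2(2y + 8)) = 40/(2(2y + 8)).
For y > 0 we have 2y + 8 > 2y, so |(-6y - 4)/(2y + 8) + 3| = 40/(2(2y + 8)) < 40/(2·2y) = 10/y.
Thus |(-6y - 4)/(2y + 8) + 3| < ϵ whenever y > 10/ϵ.
Take K = 10/ϵ. If y > K then |(-6y - 4)/(2y + 8) + 3| < 10/y < ϵ.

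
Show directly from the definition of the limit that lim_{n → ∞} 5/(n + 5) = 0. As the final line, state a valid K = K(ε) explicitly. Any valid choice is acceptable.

K = 5/ε

Fix ε > 0. For n ≥ 1, |5/(n + 5) − 0| = 5/(n + 5) ≤ 5/n.
We need 5/n < ε, i.e. n > 5/ε.
Take K = 5/ε. If n > K then |5/(n + 5)| ≤ 5/n < ε.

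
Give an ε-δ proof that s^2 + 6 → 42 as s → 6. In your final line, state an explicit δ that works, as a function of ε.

Suppose ε > 0. We want δ > 0 such that 0 < |s − 6| < δ implies |(s^2 + 6) − 42| < ε.
(s^2 + 6) − 42 = s^2 - 36 = (s − 6)(s + 6).
So |(s^2 + 6) − 42| = |s − 6|·|s + 6|.
Require δ ≤ 1. Then |s − 6| < 1 gives |s| < 7, and by the triangle inequality |s + 6| ≤ 7 + 6 = 13.
Hence |(s^2 + 6) − 42| ≤ 13|s − 6| < ε provided |s − 6| < ε/13.
Choosing δ = min(1, ε/13) ensures both conditions, hence |(s^2 + 6) − 42| < ε.

δ = min(1, ε/13)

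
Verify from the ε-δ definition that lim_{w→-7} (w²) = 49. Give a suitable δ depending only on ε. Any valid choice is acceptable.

δ = min(2, ε/16)

Let ε > 0. We seek δ > 0 with 0 < |w + 7| < δ ⇒ |w² − 49| < ε.
Factor: w² − 49 = (w + 7)(w - 7), so |w² − 49| = |w + 7|·|w - 7|.
Impose δ ≤ 2 so that |w| < 9; then |w - 7| ≤ 16.
Hence |w² − 49| ≤ 16|w + 7|, which is < ε once |w + 7| < ε/16.
Take δ = min(2, ε/16). If 0 < |w + 7| < δ then both bounds hold and |w² − 49| ≤ 16|w + 7| < 16·(ε/16) = ε.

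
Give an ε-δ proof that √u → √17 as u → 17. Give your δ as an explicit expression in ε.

Fix ε > 0. We want δ > 0 such that 0 < |u − 17| < δ implies |√u − √17| < ε.
Rationalise: √u − √17 = (u − 17)/(√u + √17), so |√u − √17| = |u − 17|/(√u + √17).
Restrict δ ≤ 17 so that |u − 17| < 17 forces u > 0, and then √u + √17 > √17.
Hence |√u − √17| < |u − 17|/√17, which is < ε once |u − 17| < √17·ε.
Take δ = min(17, √17·ε). If 0 < |u − 17| < δ then u > 0 and |√u − √17| < |u − 17|/√17 < ε.

δ = min(17, √17·ε)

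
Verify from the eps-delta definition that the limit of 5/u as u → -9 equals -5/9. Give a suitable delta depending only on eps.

Suppose eps > 0. We seek delta > 0 such that 0 < |u + 9| < delta implies |5/u + 5/9| < eps.
|5/u + 5/9| = 5·|-9 − u|/(9·|u|) = 5|u + 9|/(9|u|).
Restrict delta ≤ 9/2. Then |u + 9| < 9/2 gives |u| > 9/2, so 9|u| > 81/2.
Then |5/u + 5/9| < 5|u + 9|/(81/2), which is < eps when |u + 9| < (81/10)eps.
Take delta = min(9/2, (81/10)eps). Then 0 < |u + 9| < delta gives both |u + 9| < 9/2 and |u + 9| < (81/10)eps, so |5/u + 5/9| < eps.

delta = min(9/2, (81/10)eps)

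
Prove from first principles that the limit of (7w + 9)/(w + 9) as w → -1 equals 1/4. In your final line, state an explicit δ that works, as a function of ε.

Suppose ε > 0. We want δ > 0 with 0 < |w + 1| < δ ⇒ |(7w + 9)/(w + 9) − (1/4)| < ε.
Combining over a common denominator, (7w + 9)/(w + 9) − (1/4) = [(7w + 9)·8 − 2·(w + 9)] / [8·(w + 9)] = 54(w + 1) / (8(w + 9)).
So |(7w + 9)/(w + 9) − (1/4)| = 54|w + 1| / (8·|w + 9|).
Require δ ≤ 4, so |w + 9| ≥ |8| − |w + 1| > 8 − 4 = 4.
Hence |(7w + 9)/(w + 9) − (1/4)| < 54|w + 1|/(8·4) = (27/16)|w + 1|, which is < ε once |w + 1| < (16/27)ε.
Take δ = min(4, (16/27)ε). Then 0 < |w + 1| < δ forces both bounds, so |(7w + 9)/(w + 9) − (1/4)| < ε.

δ = min(4, (16/27)ε)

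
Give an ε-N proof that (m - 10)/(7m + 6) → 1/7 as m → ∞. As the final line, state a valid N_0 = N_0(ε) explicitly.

N_0 = (76/49)/ε

Suppose ε > 0. For m ≥ 1, |(m - 10)/(7m + 6) − (1/7)| = |-76|/(7(7m + 6)) = 76/(7(7m + 6)).
Since 7m + 6 ≥ 7m for m ≥ 1, this is ≤ 76/(7·7m) = (76/49)/m.
So |(m - 10)/(7m + 6) − (1/7)| < ε whenever m > (76/49)/ε.
Take N_0 = (76/49)/ε. If m > N_0 then |(m - 10)/(7m + 6) − (1/7)| ≤ (76/49)/m < ε.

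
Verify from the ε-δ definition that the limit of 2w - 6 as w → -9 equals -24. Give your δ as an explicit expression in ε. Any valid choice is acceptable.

δ = ε/2

Let ε > 0 be given. We need δ > 0 so that 0 < |w + 9| < δ implies |(2w - 6) + 24| < ε.
|(2w - 6) + 24| = |2w + 18| = 2|w + 9|.
Thus it suffices that |w + 9| < ε/2.
Choosing δ = ε/2 gives |(2w - 6) + 24| = 2|w + 9| < ε whenever |w + 9| < δ.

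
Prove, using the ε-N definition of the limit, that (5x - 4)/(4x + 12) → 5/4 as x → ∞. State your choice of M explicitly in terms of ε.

Suppose ε > 0. We seek M > 0 such that x > M implies |(5x - 4)/(4x + 12) − (5/4)| < ε.
(5x - 4)/(4x + 12) − (5/4) = (4(5x - 4) − 5(4x + 12)) / (4(4x + 12)) = -76/(4(4x + 12)).
For x > 0 we have 4x + 12 > 4x, so |(5x - 4)/(4x + 12) − (5/4)| = 76/(4(4x + 12)) < 76/(4·4x) = (19/4)/x.
Thus |(5x - 4)/(4x + 12) − (5/4)| < ε whenever x > (19/4)/ε.
Take M = (19/4)/ε. If x > M then |(5x - 4)/(4x + 12) − (5/4)| < (19/4)/x < ε.

M = (19/4)/ε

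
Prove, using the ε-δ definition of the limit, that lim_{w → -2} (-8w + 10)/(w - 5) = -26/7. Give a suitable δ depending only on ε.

Suppose ε > 0. We want δ > 0 with 0 < |w + 2| < δ ⇒ |(-8w + 10)/(w - 5) + 26/7| < ε.
Combining over a common denominator, (-8w + 10)/(w - 5) + 26/7 = [(-8w + 10)·(-7) − 26·(w - 5)] / [(-7)·(w - 5)] = 30(w + 2) / ((-7)(w - 5)).
So |(-8w + 10)/(w - 5) + 26/7| = 30|w + 2| / (7·|w − 5|).
Require δ ≤ 7/2, so |w − 5| ≥ |-7| − |w + 2| > 7 − 7/2 = 7/2.
Hence |(-8w + 10)/(w - 5) + 26/7| < 30|w + 2|/(7·(7/2)) = (60/49)|w + 2|, which is < ε once |w + 2| < (49/60)ε.
Take δ = min(7/2, (49/60)ε). Then 0 < |w + 2| < δ forces both bounds, so |(-8w + 10)/(w - 5) + 26/7| < ε.

δ = min(7/2, (49/60)ε)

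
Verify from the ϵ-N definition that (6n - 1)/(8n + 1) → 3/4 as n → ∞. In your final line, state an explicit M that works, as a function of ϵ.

M = (7/32)/ϵ

Suppose ϵ > 0. For n ≥ 1, |(6n - 1)/(8n + 1) − (3/4)| = |-14|/(8(8n + 1)) = 14/(8(8n + 1)).
Since 8n + 1 ≥ 8n for n ≥ 1, this is ≤ 14/(8·8n) = (7/32)/n.
So |(6n - 1)/(8n + 1) − (3/4)| < ϵ whenever n > (7/32)/ϵ.
Take M = (7/32)/ϵ. If n > M then |(6n - 1)/(8n + 1) − (3/4)| ≤ (7/32)/n < ϵ.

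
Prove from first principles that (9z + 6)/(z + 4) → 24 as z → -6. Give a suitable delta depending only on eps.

delta = min(1, (1/15)eps)

Suppose eps > 0. We want delta > 0 with 0 < |z + 6| < delta ⇒ |(9z + 6)/(z + 4) − 24| < eps.
Combining over a common denominator, (9z + 6)/(z + 4) − 24 = [(9z + 6)·(-2) − (-48)·(z + 4)] / [(-2)·(z + 4)] = 30(z + 6) / ((-2)(z + 4)).
So |(9z + 6)/(z + 4) − 24| = 30|z + 6| / (2·|z + 4|).
Restrict delta ≤ 1. Then |z + 6| < 1 gives |z + 4| = |(z + 6) + (-2)| ≥ 2 − 1 = 1.
Hence |(9z + 6)/(z + 4) − 24| < 30|z + 6|/(2·1) = 15|z + 6|, which is < eps once |z + 6| < (1/15)eps.
Take delta = min(1, (1/15)eps). Then 0 < |z + 6| < delta forces both bounds, so |(9z + 6)/(z + 4) − 24| < eps.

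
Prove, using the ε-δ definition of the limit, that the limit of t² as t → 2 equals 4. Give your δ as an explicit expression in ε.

Let ε > 0. We seek δ > 0 with 0 < |t − 2| < δ ⇒ |t² − 4| < ε.
Factor: t² − 4 = (t − 2)(t + 2), so |t² − 4| = |t − 2|·|t + 2|.
Impose δ ≤ 1 so that |t| < 3; then |t + 2| ≤ 5.
Hence |t² − 4| ≤ 5|t − 2|, which is < ε once |t − 2| < ε/5.
Take δ = min(1, ε/5). If 0 < |t − 2| < δ then both bounds hold and |t² − 4| ≤ 5|t − 2| < 5·(ε/5) = ε.

δ = min(1, ε/5)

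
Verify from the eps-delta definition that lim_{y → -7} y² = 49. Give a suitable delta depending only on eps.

Fix eps > 0. We seek delta > 0 with 0 < |y + 7| < delta ⇒ |y² − 49| < eps.
Factor: y² − 49 = (y + 7)(y - 7), so |y² − 49| = |y + 7|·|y - 7|.
Restrict delta ≤ 1. Then |y + 7| < 1 gives |y| < 8, so by the triangle inequality |y - 7| ≤ 8 + 7 = 15.
Hence |y² − 49| ≤ 15|y + 7|, which is < eps once |y + 7| < eps/15.
Take delta = min(1, eps/15). If 0 < |y + 7| < delta then both bounds hold and |y² − 49| ≤ 15|y + 7| < 15·(eps/15) = eps.

delta = min(1, eps/15)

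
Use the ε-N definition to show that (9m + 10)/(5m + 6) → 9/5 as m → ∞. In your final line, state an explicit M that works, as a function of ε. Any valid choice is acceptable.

M = (4/25)/ε

Fix ε > 0. For m ≥ 1, |(9m + 10)/(5m + 6) − (9/5)| = |-4|/(5(5m + 6)) = 4/(5(5m + 6)).
Since 5m + 6 ≥ 5m for m ≥ 1, this is ≤ 4/(5·5m) = (4/25)/m.
So |(9m + 10)/(5m + 6) − (9/5)| < ε whenever m > (4/25)/ε.
Take M = (4/25)/ε. If m > M then |(9m + 10)/(5m + 6) − (9/5)| ≤ (4/25)/m < ε.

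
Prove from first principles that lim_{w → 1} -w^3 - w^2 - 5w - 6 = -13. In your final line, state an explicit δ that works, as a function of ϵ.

δ = min(1, ϵ/15)

Let ϵ > 0 be given. We want δ > 0 such that 0 < |w − 1| < δ implies |(-w^3 - w^2 - 5w - 6) + 13| < ϵ.
(-w^3 - w^2 - 5w - 6) + 13 = -w^3 - w^2 - 5w + 7 = (w − 1)(-w^2 - 2w - 7).
So |(-w^3 - w^2 - 5w - 6) + 13| = |w − 1|·|-w^2 - 2w - 7|.
Require δ ≤ 1. Then |w − 1| < 1 gives |w| < 2, and by the triangle inequality |-w^2 - 2w - 7| ≤ 2^2 + 2·2 + 7 = 15.
Hence |(-w^3 - w^2 - 5w - 6) + 13| ≤ 15|w − 1| < ϵ provided |w − 1| < ϵ/15.
Choosing δ = min(1, ϵ/15) ensures both conditions, hence |(-w^3 - w^2 - 5w - 6) + 13| < ϵ.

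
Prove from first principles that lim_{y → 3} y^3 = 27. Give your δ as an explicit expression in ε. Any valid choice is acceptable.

Suppose ε > 0. We seek δ > 0 with 0 < |y − 3| < δ ⇒ |y^3 − 27| < ε.
Factor: y^3 − 27 = (y − 3)(y^2 + 3y + 9), so |y^3 − 27| = |y − 3|·|y^2 + 3y + 9|.
Impose δ ≤ 1 so that |y| < 4; then |y^2 + 3y + 9| ≤ 37.
Hence |y^3 − 27| ≤ 37|y − 3|, which is < ε once |y − 3| < ε/37.
Take δ = min(1, ε/37). If 0 < |y − 3| < δ then both bounds hold and |y^3 − 27| ≤ 37|y − 3| < 37·(ε/37) = ε.

δ = min(1, ε/37)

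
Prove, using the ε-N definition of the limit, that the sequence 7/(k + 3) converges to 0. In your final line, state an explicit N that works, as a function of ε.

Let ε > 0. For k ≥ 1, |7/(k + 3) − 0| = 7/(k + 3) ≤ 7/k.
We need 7/k < ε, i.e. k > 7/ε.
Take N = 7/ε. If k > N then |7/(k + 3)| ≤ 7/k < ε.

N = 7/ε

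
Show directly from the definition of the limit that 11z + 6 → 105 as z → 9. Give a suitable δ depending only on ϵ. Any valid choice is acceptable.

δ = ϵ/11

Fix ϵ > 0. We need δ > 0 so that 0 < |z − 9| < δ implies |(11z + 6) − 105| < ϵ.
|(11z + 6) − 105| = |11z - 99| = 11|z − 9|.
So 11|z − 9| < ϵ exactly when |z − 9| < ϵ/11.
Take δ = ϵ/11. If 0 < |z − 9| < δ then |(11z + 6) − 105| = 11|z − 9| < 11·(ϵ/11) = ϵ.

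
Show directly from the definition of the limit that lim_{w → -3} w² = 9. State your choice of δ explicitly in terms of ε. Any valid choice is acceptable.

δ = min(1, ε/7)

Let ε > 0. We seek δ > 0 with 0 < |w + 3| < δ ⇒ |w² − 9| < ε.
Factor: w² − 9 = (w + 3)(w - 3), so |w² − 9| = |w + 3|·|w - 3|.
Impose δ ≤ 1 so that |w| < 4; then |w - 3| ≤ 7.
Hence |w² − 9| ≤ 7|w + 3|, which is < ε once |w + 3| < ε/7.
Take δ = min(1, ε/7). If 0 < |w + 3| < δ then both bounds hold and |w² − 9| ≤ 7|w + 3| < 7·(ε/7) = ε.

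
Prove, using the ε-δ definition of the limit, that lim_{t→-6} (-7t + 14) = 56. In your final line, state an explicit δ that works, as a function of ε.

Suppose ε > 0. We need δ > 0 so that 0 < |t + 6| < δ implies |(-7t + 14) − 56| < ε.
Since (-7t + 14) − 56 = -7(t + 6), we have |(-7t + 14) − 56| = 7|t + 6|.
So 7|t + 6| < ε exactly when |t + 6| < ε/7.
Take δ = ε/7. If 0 < |t + 6| < δ then |(-7t + 14) − 56| = 7|t + 6| < 7·(ε/7) = ε.

δ = ε/7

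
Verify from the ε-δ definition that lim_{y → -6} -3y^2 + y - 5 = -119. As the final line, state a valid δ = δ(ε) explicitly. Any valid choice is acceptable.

δ = min(1, ε/40)

Fix ε > 0. We want δ > 0 such that 0 < |y + 6| < δ implies |(-3y^2 + y - 5) + 119| < ε.
(-3y^2 + y - 5) + 119 = -3y^2 + y + 114 = (y + 6)(-3y + 19).
So |(-3y^2 + y - 5) + 119| = |y + 6|·|-3y + 19|.
Require δ ≤ 1. Then |y + 6| < 1 gives |y| < 7, and by the triangle inequality |-3y + 19| ≤ 3·7 + 19 = 40.
Hence |(-3y^2 + y - 5) + 119| ≤ 40|y + 6| < ε provided |y + 6| < ε/40.
Take δ = min(1, ε/40). Then 0 < |y + 6| < δ gives both |y + 6| < 1 and |y + 6| < ε/40, so |(-3y^2 + y - 5) + 119| < ε.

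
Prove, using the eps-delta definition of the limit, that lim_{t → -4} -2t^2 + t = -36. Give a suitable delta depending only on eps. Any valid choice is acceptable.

delta = min(1, eps/19)

Suppose eps > 0. We want delta > 0 such that 0 < |t + 4| < delta implies |(-2t^2 + t) + 36| < eps.
(-2t^2 + t) + 36 = -2t^2 + t + 36 = (t + 4)(-2t + 9).
So |(-2t^2 + t) + 36| = |t + 4|·|-2t + 9|.
Require delta ≤ 1. Then |t + 4| < 1 gives |t| < 5, and by the triangle inequality |-2t + 9| ≤ 2·5 + 9 = 19.
Hence |(-2t^2 + t) + 36| ≤ 19|t + 4| < eps provided |t + 4| < eps/19.
Choosing delta = min(1, eps/19) ensures both conditions, hence |(-2t^2 + t) + 36| < eps.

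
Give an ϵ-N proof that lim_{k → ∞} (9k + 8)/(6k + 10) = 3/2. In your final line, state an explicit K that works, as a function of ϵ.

K = (7/6)/ϵ

Suppose ϵ > 0. For k ≥ 1, |(9k + 8)/(6k + 10) − (3/2)| = |-42|/(6(6k + 10)) = 42/(6(6k + 10)).
Since 6k + 10 ≥ 6k for k ≥ 1, this is ≤ 42/(6·6k) = (7/6)/k.
So |(9k + 8)/(6k + 10) − (3/2)| < ϵ whenever k > (7/6)/ϵ.
Take K = (7/6)/ϵ. If k > K then |(9k + 8)/(6k + 10) − (3/2)| ≤ (7/6)/k < ϵ.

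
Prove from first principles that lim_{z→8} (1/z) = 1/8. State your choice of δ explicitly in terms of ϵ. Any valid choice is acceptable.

δ = min(4, 32ϵ)

Let ϵ > 0 be given. We seek δ > 0 such that 0 < |z − 8| < δ implies |1/z − (1/8)| < ϵ.
|1/z − (1/8)| = |8 − z|/(8·|z|) = |z − 8|/(8|z|).
Require δ ≤ 4 so that |z| > 8 − 4 = 4, hence 8|z| > 32.
Then |1/z − (1/8)| < |z − 8|/32, which is < ϵ when |z − 8| < 32ϵ.
Take δ = min(4, 32ϵ). Then 0 < |z − 8| < δ gives both |z − 8| < 4 and |z − 8| < 32ϵ, so |1/z − (1/8)| < ϵ.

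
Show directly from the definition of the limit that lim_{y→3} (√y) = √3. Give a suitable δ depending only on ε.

δ = min(3, √3·ε)

Suppose ε > 0. We want δ > 0 such that 0 < |y − 3| < δ implies |√y − √3| < ε.
Rationalise: √y − √3 = (y − 3)/(√y + √3), so |√y − √3| = |y − 3|/(√y + √3).
Restrict δ ≤ 3 so that |y − 3| < 3 forces y > 0, and then √y + √3 > √3.
Hence |√y − √3| < |y − 3|/√3, which is < ε once |y − 3| < √3·ε.
Take δ = min(3, √3·ε). If 0 < |y − 3| < δ then y > 0 and |√y − √3| < |y − 3|/√3 < ε.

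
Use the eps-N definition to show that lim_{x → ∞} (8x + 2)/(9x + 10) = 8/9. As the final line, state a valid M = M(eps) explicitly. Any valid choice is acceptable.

M = (62/81)/eps

Let eps > 0 be given. We seek M > 0 such that x > M implies |(8x + 2)/(9x + 10) − (8/9)| < eps.
(8x + 2)/(9x + 10) − (8/9) = (9(8x + 2) − 8(9x + 10)) / (9(9x + 10)) = -62/(9(9x + 10)).
For x > 0 we have 9x + 10 > 9x, so |(8x + 2)/(9x + 10) − (8/9)| = 62/(9(9x + 10)) < 62/(9·9x) = (62/81)/x.
Thus |(8x + 2)/(9x + 10) − (8/9)| < eps whenever x > (62/81)/eps.
Take M = (62/81)/eps. If x > M then |(8x + 2)/(9x + 10) − (8/9)| < (62/81)/x < eps.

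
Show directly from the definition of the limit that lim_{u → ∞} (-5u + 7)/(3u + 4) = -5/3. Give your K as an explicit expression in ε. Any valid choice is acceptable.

K = (41/9)/ε

Let ε > 0 be given. We seek K > 0 such that u > K implies |(-5u + 7)/(3u + 4) + 5/3| < ε.
(-5u + 7)/(3u + 4) + 5/3 = (3(-5u + 7) − (-5)(3u + 4)) / (3(3u + 4)) = 41/(3(3u + 4)).
For u > 0 we have 3u + 4 > 3u, so |(-5u + 7)/(3u + 4) + 5/3| = 41/(3(3u + 4)) < 41/(3·3u) = (41/9)/u.
Thus |(-5u + 7)/(3u + 4) + 5/3| < ε whenever u > (41/9)/ε.
Take K = (41/9)/ε. If u > K then |(-5u + 7)/(3u + 4) + 5/3| < (41/9)/u < ε.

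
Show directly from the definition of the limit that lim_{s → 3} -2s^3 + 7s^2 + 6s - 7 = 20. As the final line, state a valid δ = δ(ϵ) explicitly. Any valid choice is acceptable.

δ = min(1, ϵ/45)

Let ϵ > 0 be given. We want δ > 0 such that 0 < |s − 3| < δ implies |(-2s^3 + 7s^2 + 6s - 7) − 20| < ϵ.
(-2s^3 + 7s^2 + 6s - 7) − 20 = -2s^3 + 7s^2 + 6s - 27 = (s − 3)(-2s^2 + s + 9).
So |(-2s^3 + 7s^2 + 6s - 7) − 20| = |s − 3|·|-2s^2 + s + 9|.
Assume first that |s − 3| < 1, so |s| < 4. Then |-2s^2 + s + 9| ≤ 2·4^2 + 4 + 9 = 45.
Hence |(-2s^3 + 7s^2 + 6s - 7) − 20| ≤ 45|s − 3| < ϵ provided |s − 3| < ϵ/45.
Choosing δ = min(1, ϵ/45) ensures both conditions, hence |(-2s^3 + 7s^2 + 6s - 7) − 20| < ϵ.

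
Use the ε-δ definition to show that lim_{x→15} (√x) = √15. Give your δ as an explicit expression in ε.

Suppose ε > 0. We want δ > 0 such that 0 < |x − 15| < δ implies |√x − √15| < ε.
Multiplying by the conjugate, |√x − √15| = |x − 15|/(√x + √15).
Restrict δ ≤ 15 so that |x − 15| < 15 forces x > 0, and then √x + √15 > √15.
Hence |√x − √15| < |x − 15|/√15, which is < ε once |x − 15| < √15·ε.
Take δ = min(15, √15·ε). If 0 < |x − 15| < δ then x > 0 and |√x − √15| < |x − 15|/√15 < ε.

δ = min(15, √15·ε)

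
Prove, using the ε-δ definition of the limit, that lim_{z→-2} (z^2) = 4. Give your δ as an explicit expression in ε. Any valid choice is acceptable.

δ = min(1, ε/5)

Let ε > 0 be given. We seek δ > 0 with 0 < |z + 2| < δ ⇒ |z^2 − 4| < ε.
Factor: z^2 − 4 = (z + 2)(z - 2), so |z^2 − 4| = |z + 2|·|z - 2|.
Restrict δ ≤ 1. Then |z + 2| < 1 gives |z| < 3, so by the triangle inequality |z - 2| ≤ 3 + 2 = 5.
Hence |z^2 − 4| ≤ 5|z + 2|, which is < ε once |z + 2| < ε/5.
Take δ = min(1, ε/5). If 0 < |z + 2| < δ then both bounds hold and |z^2 − 4| ≤ 5|z + 2| < 5·(ε/5) = ε.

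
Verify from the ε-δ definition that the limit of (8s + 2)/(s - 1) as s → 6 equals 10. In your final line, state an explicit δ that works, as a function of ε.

δ = min(5/2, (5/4)ε)

Let ε > 0. We want δ > 0 with 0 < |s − 6| < δ ⇒ |(8s + 2)/(s - 1) − 10| < ε.
Combining over a common denominator, (8s + 2)/(s - 1) − 10 = [(8s + 2)·5 − 50·(s - 1)] / [5·(s - 1)] = -10(s − 6) / (5(s - 1)).
So |(8s + 2)/(s - 1) − 10| = 10|s − 6| / (5·|s − 1|).
Restrict δ ≤ 5/2. Then |s − 6| < 5/2 gives |s − 1| = |(s − 6) + 5| ≥ 5 − 5/2 = 5/2.
Hence |(8s + 2)/(s - 1) − 10| < 10|s − 6|/(5·(5/2)) = (4/5)|s − 6|, which is < ε once |s − 6| < (5/4)ε.
Take δ = min(5/2, (5/4)ε). Then 0 < |s − 6| < δ forces both bounds, so |(8s + 2)/(s - 1) − 10| < ε.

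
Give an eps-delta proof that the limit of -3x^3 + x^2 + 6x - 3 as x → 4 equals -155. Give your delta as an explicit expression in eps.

Let eps > 0. We want delta > 0 such that 0 < |x − 4| < delta implies |(-3x^3 + x^2 + 6x - 3) + 155| < eps.
(-3x^3 + x^2 + 6x - 3) + 155 = -3x^3 + x^2 + 6x + 152 = (x − 4)(-3x^2 - 11x - 38).
So |(-3x^3 + x^2 + 6x - 3) + 155| = |x − 4|·|-3x^2 - 11x - 38|.
Assume first that |x − 4| < 1, so |x| < 5. Then |-3x^2 - 11x - 38| ≤ 3·5^2 + 11·5 + 38 = 168.
Hence |(-3x^3 + x^2 + 6x - 3) + 155| ≤ 168|x − 4| < eps provided |x − 4| < eps/168.
Choosing delta = min(1, eps/168) ensures both conditions, hence |(-3x^3 + x^2 + 6x - 3) + 155| < eps.

delta = min(1, eps/168)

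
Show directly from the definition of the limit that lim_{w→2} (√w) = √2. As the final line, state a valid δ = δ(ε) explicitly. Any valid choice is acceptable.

Suppose ε > 0. We want δ > 0 such that 0 < |w − 2| < δ implies |√w − √2| < ε.
Rationalise: √w − √2 = (w − 2)/(√w + √2), so |√w − √2| = |w − 2|/(√w + √2).
Restrict δ ≤ 2 so that |w − 2| < 2 forces w > 0, and then √w + √2 > √2.
Hence |√w − √2| < |w − 2|/√2, which is < ε once |w − 2| < √2·ε.
Take δ = min(2, √2·ε). If 0 < |w − 2| < δ then w > 0 and |√w − √2| < |w − 2|/√2 < ε.

δ = min(2, √2·ε)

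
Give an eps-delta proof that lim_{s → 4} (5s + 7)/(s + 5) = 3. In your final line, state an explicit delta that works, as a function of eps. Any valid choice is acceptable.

Fix eps > 0. We want delta > 0 with 0 < |s − 4| < delta ⇒ |(5s + 7)/(s + 5) − 3| < eps.
Combining over a common denominator, (5s + 7)/(s + 5) − 3 = [(5s + 7)·9 − 27·(s + 5)] / [9·(s + 5)] = 18(s − 4) / (9(s + 5)).
So |(5s + 7)/(s + 5) − 3| = 18|s − 4| / (9·|s + 5|).
Require delta ≤ 9/2, so |s + 5| ≥ |9| − |s − 4| > 9 − 9/2 = 9/2.
Hence |(5s + 7)/(s + 5) − 3| < 18|s − 4|/(9·(9/2)) = (4/9)|s − 4|, which is < eps once |s − 4| < (9/4)eps.
Take delta = min(9/2, (9/4)eps). Then 0 < |s − 4| < delta forces both bounds, so |(5s + 7)/(s + 5) − 3| < eps.

delta = min(9/2, (9/4)eps)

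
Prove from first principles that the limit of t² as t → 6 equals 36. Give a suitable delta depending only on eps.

delta = min(1, eps/13)

Fix eps > 0. We seek delta > 0 with 0 < |t − 6| < delta ⇒ |t² − 36| < eps.
Factor: t² − 36 = (t − 6)(t + 6), so |t² − 36| = |t − 6|·|t + 6|.
Impose delta ≤ 1 so that |t| < 7; then |t + 6| ≤ 13.
Hence |t² − 36| ≤ 13|t − 6|, which is < eps once |t − 6| < eps/13.
Take delta = min(1, eps/13). If 0 < |t − 6| < delta then both bounds hold and |t² − 36| ≤ 13|t − 6| < 13·(eps/13) = eps.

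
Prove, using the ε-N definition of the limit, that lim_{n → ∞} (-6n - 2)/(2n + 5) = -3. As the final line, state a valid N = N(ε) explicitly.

Fix ε > 0. For n ≥ 1, |(-6n - 2)/(2n + 5) + 3| = |26|/(2(2n + 5)) = 26/(2(2n + 5)).
Since 2n + 5 ≥ 2n for n ≥ 1, this is ≤ 26/(2·2n) = (13/2)/n.
So |(-6n - 2)/(2n + 5) + 3| < ε whenever n > (13/2)/ε.
Take N = (13/2)/ε. If n > N then |(-6n - 2)/(2n + 5) + 3| ≤ (13/2)/n < ε.

N = (13/2)/ε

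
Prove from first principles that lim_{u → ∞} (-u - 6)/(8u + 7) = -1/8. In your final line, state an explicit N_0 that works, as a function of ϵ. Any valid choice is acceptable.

N_0 = (41/64)/ϵ

Fix ϵ > 0. We seek N_0 > 0 such that u > N_0 implies |(-u - 6)/(8u + 7) + 1/8| < ϵ.
(-u - 6)/(8u + 7) + 1/8 = (8(-u - 6) − (-1)(8u + 7)) / (8(8u + 7)) = -41/(8(8u + 7)).
For u > 0 we have 8u + 7 > 8u, so |(-u - 6)/(8u + 7) + 1/8| = 41/(8(8u + 7)) < 41/(8·8u) = (41/64)/u.
Thus |(-u - 6)/(8u + 7) + 1/8| < ϵ whenever u > (41/64)/ϵ.
Take N_0 = (41/64)/ϵ. If u > N_0 then |(-u - 6)/(8u + 7) + 1/8| < (41/64)/u < ϵ.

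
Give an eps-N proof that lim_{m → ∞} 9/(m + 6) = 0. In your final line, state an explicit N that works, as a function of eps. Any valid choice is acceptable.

N = 9/eps

Suppose eps > 0. For m ≥ 1, |9/(m + 6) − 0| = 9/(m + 6) ≤ 9/m.
We need 9/m < eps, i.e. m > 9/eps.
Take N = 9/eps. If m > N then |9/(m + 6)| ≤ 9/m < eps.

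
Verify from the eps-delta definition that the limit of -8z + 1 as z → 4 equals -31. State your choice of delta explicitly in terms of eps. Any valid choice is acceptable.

delta = eps/8

Let eps > 0 be given. We need delta > 0 so that 0 < |z − 4| < delta implies |(-8z + 1) + 31| < eps.
Since (-8z + 1) + 31 = -8(z − 4), we have |(-8z + 1) + 31| = 8|z − 4|.
Thus it suffices that |z − 4| < eps/8.
Choosing delta = eps/8 gives |(-8z + 1) + 31| = 8|z − 4| < eps whenever |z − 4| < delta.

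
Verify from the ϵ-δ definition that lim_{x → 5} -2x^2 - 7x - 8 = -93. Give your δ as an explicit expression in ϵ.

Suppose ϵ > 0. We want δ > 0 such that 0 < |x − 5| < δ implies |(-2x^2 - 7x - 8) + 93| < ϵ.
(-2x^2 - 7x - 8) + 93 = -2x^2 - 7x + 85 = (x − 5)(-2x - 17).
So |(-2x^2 - 7x - 8) + 93| = |x − 5|·|-2x - 17|.
Require δ ≤ 2. Then |x − 5| < 2 gives |x| < 7, and by the triangle inequality |-2x - 17| ≤ 2·7 + 17 = 31.
Hence |(-2x^2 - 7x - 8) + 93| ≤ 31|x − 5| < ϵ provided |x − 5| < ϵ/31.
Take δ = min(2, ϵ/31). Then 0 < |x − 5| < δ gives both |x − 5| < 2 and |x − 5| < ϵ/31, so |(-2x^2 - 7x - 8) + 93| < ϵ.

δ = min(2, ϵ/31)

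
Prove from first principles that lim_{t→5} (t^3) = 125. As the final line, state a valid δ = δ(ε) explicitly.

δ = min(1, ε/91)

Fix ε > 0. We seek δ > 0 with 0 < |t − 5| < δ ⇒ |t^3 − 125| < ε.
Factor: t^3 − 125 = (t − 5)(t^2 + 5t + 25), so |t^3 − 125| = |t − 5|·|t^2 + 5t + 25|.
Restrict δ ≤ 1. Then |t − 5| < 1 gives |t| < 6, so by the triangle inequality |t^2 + 5t + 25| ≤ 6^2 + 5·6 + 25 = 91.
Hence |t^3 − 125| ≤ 91|t − 5|, which is < ε once |t − 5| < ε/91.
Take δ = min(1, ε/91). If 0 < |t − 5| < δ then both bounds hold and |t^3 − 125| ≤ 91|t − 5| < 91·(ε/91) = ε.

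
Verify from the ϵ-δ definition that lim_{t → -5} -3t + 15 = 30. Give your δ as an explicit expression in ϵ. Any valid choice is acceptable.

δ = ϵ/3

Let ϵ > 0 be given. We need δ > 0 so that 0 < |t + 5| < δ implies |(-3t + 15) − 30| < ϵ.
Since (-3t + 15) − 30 = -3(t + 5), we have |(-3t + 15) − 30| = 3|t + 5|.
Thus it suffices that |t + 5| < ϵ/3.
Take δ = ϵ/3. If 0 < |t + 5| < δ then |(-3t + 15) − 30| = 3|t + 5| < 3·(ϵ/3) = ϵ.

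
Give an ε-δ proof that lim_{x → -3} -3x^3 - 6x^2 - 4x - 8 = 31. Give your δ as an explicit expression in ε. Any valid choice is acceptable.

Let ε > 0 be given. We want δ > 0 such that 0 < |x + 3| < δ implies |(-3x^3 - 6x^2 - 4x - 8) − 31| < ε.
(-3x^3 - 6x^2 - 4x - 8) − 31 = -3x^3 - 6x^2 - 4x - 39 = (x + 3)(-3x^2 + 3x - 13).
So |(-3x^3 - 6x^2 - 4x - 8) − 31| = |x + 3|·|-3x^2 + 3x - 13|.
Assume first that |x + 3| < 1, so |x| < 4. Then |-3x^2 + 3x - 13| ≤ 3·4^2 + 3·4 + 13 = 73.
Hence |(-3x^3 - 6x^2 - 4x - 8) − 31| ≤ 73|x + 3| < ε provided |x + 3| < ε/73.
Take δ = min(1, ε/73). Then 0 < |x + 3| < δ gives both |x + 3| < 1 and |x + 3| < ε/73, so |(-3x^3 - 6x^2 - 4x - 8) − 31| < ε.

δ = min(1, ε/73)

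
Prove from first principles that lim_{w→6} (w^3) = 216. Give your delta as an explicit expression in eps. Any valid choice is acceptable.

delta = min(1, eps/127)

Let eps > 0. We seek delta > 0 with 0 < |w − 6| < delta ⇒ |w^3 − 216| < eps.
Factor: w^3 − 216 = (w − 6)(w^2 + 6w + 36), so |w^3 − 216| = |w − 6|·|w^2 + 6w + 36|.
Restrict delta ≤ 1. Then |w − 6| < 1 gives |w| < 7, so by the triangle inequality |w^2 + 6w + 36| ≤ 7^2 + 6·7 + 36 = 127.
Hence |w^3 − 216| ≤ 127|w − 6|, which is < eps once |w − 6| < eps/127.
Take delta = min(1, eps/127). If 0 < |w − 6| < delta then both bounds hold and |w^3 − 216| ≤ 127|w − 6| < 127·(eps/127) = eps.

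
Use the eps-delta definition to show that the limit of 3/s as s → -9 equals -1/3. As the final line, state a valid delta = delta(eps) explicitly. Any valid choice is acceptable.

delta = min(9/2, (27/2)eps)

Fix eps > 0. We seek delta > 0 such that 0 < |s + 9| < delta implies |3/s + 1/3| < eps.
|3/s + 1/3| = 3·|-9 − s|/(9·|s|) = 3|s + 9|/(9|s|).
Require delta ≤ 9/2 so that |s| > 9 − 9/2 = 9/2, hence 9|s| > 81/2.
Then |3/s + 1/3| < 3|s + 9|/(81/2), which is < eps when |s + 9| < (27/2)eps.
Take delta = min(9/2, (27/2)eps). Then 0 < |s + 9| < delta gives both |s + 9| < 9/2 and |s + 9| < (27/2)eps, so |3/s + 1/3| < eps.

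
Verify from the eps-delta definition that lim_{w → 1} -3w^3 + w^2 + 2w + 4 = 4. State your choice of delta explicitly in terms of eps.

Let eps > 0. We want delta > 0 such that 0 < |w − 1| < delta implies |(-3w^3 + w^2 + 2w + 4) − 4| < eps.
(-3w^3 + w^2 + 2w + 4) − 4 = -3w^3 + w^2 + 2w = (w − 1)(-3w^2 - 2w).
So |(-3w^3 + w^2 + 2w + 4) − 4| = |w − 1|·|-3w^2 - 2w|.
Assume first that |w − 1| < 2, so |w| < 3. Then |-3w^2 - 2w| ≤ 3·3^2 + 2·3 = 33.
Hence |(-3w^3 + w^2 + 2w + 4) − 4| ≤ 33|w − 1| < eps provided |w − 1| < eps/33.
Choosing delta = min(2, eps/33) ensures both conditions, hence |(-3w^3 + w^2 + 2w + 4) − 4| < eps.

delta = min(2, eps/33)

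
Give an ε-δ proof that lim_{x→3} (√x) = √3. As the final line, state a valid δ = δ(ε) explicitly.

Fix ε > 0. We want δ > 0 such that 0 < |x − 3| < δ implies |√x − √3| < ε.
Rationalise: √x − √3 = (x − 3)/(√x + √3), so |√x − √3| = |x − 3|/(√x + √3).
Restrict δ ≤ 3 so that |x − 3| < 3 forces x > 0, and then √x + √3 > √3.
Hence |√x − √3| < |x − 3|/√3, which is < ε once |x − 3| < √3·ε.
Take δ = min(3, √3·ε). If 0 < |x − 3| < δ then x > 0 and |√x − √3| < |x − 3|/√3 < ε.

δ = min(3, √3·ε)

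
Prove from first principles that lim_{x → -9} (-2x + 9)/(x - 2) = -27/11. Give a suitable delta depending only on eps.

Let eps > 0. We want delta > 0 with 0 < |x + 9| < delta ⇒ |(-2x + 9)/(x - 2) + 27/11| < eps.
Combining over a common denominator, (-2x + 9)/(x - 2) + 27/11 = [(-2x + 9)·(-11) − 27·(x - 2)] / [(-11)·(x - 2)] = -5(x + 9) / ((-11)(x - 2)).
So |(-2x + 9)/(x - 2) + 27/11| = 5|x + 9| / (11·|x − 2|).
Require delta ≤ 11/2, so |x − 2| ≥ |-11| − |x + 9| > 11 − 11/2 = 11/2.
Hence |(-2x + 9)/(x - 2) + 27/11| < 5|x + 9|/(11·(11/2)) = (10/121)|x + 9|, which is < eps once |x + 9| < (121/10)eps.
Take delta = min(11/2, (121/10)eps). Then 0 < |x + 9| < delta forces both bounds, so |(-2x + 9)/(x - 2) + 27/11| < eps.

delta = min(11/2, (121/10)eps)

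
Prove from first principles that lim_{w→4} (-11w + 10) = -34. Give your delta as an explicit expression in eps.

Let eps > 0 be given. We need delta > 0 so that 0 < |w − 4| < delta implies |(-11w + 10) + 34| < eps.
|(-11w + 10) + 34| = |-11w + 44| = 11|w − 4|.
So 11|w − 4| < eps exactly when |w − 4| < eps/11.
Take delta = eps/11. If 0 < |w − 4| < delta then |(-11w + 10) + 34| = 11|w − 4| < 11·(eps/11) = eps.

delta = eps/11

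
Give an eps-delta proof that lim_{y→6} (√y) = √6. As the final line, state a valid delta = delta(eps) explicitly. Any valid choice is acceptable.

delta = min(6, √6·eps)

Fix eps > 0. We want delta > 0 such that 0 < |y − 6| < delta implies |√y − √6| < eps.
Multiplying by the conjugate, |√y − √6| = |y − 6|/(√y + √6).
Restrict delta ≤ 6 so that |y − 6| < 6 forces y > 0, and then √y + √6 > √6.
Hence |√y − √6| < |y − 6|/√6, which is < eps once |y − 6| < √6·eps.
Take delta = min(6, √6·eps). If 0 < |y − 6| < delta then y > 0 and |√y − √6| < |y − 6|/√6 < eps.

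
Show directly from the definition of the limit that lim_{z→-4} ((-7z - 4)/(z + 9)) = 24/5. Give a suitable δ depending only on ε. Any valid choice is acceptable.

Suppose ε > 0. We want δ > 0 with 0 < |z + 4| < δ ⇒ |(-7z - 4)/(z + 9) − (24/5)| < ε.
Combining over a common denominator, (-7z - 4)/(z + 9) − (24/5) = [(-7z - 4)·5 − 24·(z + 9)] / [5·(z + 9)] = -59(z + 4) / (5(z + 9)).
So |(-7z - 4)/(z + 9) − (24/5)| = 59|z + 4| / (5·|z + 9|).
Require δ ≤ 5/2, so |z + 9| ≥ |5| − |z + 4| > 5 − 5/2 = 5/2.
Hence |(-7z - 4)/(z + 9) − (24/5)| < 59|z + 4|/(5·(5/2)) = (118/25)|z + 4|, which is < ε once |z + 4| < (25/118)ε.
Take δ = min(5/2, (25/118)ε). Then 0 < |z + 4| < δ forces both bounds, so |(-7z - 4)/(z + 9) − (24/5)| < ε.

δ = min(5/2, (25/118)ε)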